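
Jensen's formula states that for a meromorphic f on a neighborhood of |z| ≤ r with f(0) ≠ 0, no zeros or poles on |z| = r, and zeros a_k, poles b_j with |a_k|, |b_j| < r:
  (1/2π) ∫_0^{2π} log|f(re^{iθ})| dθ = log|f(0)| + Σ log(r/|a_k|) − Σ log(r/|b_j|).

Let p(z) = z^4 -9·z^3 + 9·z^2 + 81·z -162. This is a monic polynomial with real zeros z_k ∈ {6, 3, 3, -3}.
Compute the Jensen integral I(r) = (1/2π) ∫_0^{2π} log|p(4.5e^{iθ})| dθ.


Zeros: -3, 3, 3, 6; r = 4.5.
Inside |z| < r: -3, 3, 3. Outside (|z| ≥ r): 6.
p(0) = -162, so log|p(0)| = log(162) = 5.0876.
Apply Jensen: I(r) = log|p(0)| + Σ_k log(r/|z_k|), summed over zeros inside |z| < r.
  log(r/|z_k|) for z_k = 3: log(4.5/3) = 0.4055
  log(r/|z_k|) for z_k = 3: log(4.5/3) = 0.4055
  log(r/|z_k|) for z_k = -3: log(4.5/3) = 0.4055
  Outside zeros (6) contribute nothing to the Jensen sum.
Sum over inside zeros: 1.2164.
I(r) = log|p(0)| + (inside sum) = 5.0876 + 1.2164 = 6.3040.
Note: since some zeros are outside |z| ≤ r, the simplified n·log(r) form does NOT apply — only the inside zeros contribute.

I(r) ≈ 6.3040.


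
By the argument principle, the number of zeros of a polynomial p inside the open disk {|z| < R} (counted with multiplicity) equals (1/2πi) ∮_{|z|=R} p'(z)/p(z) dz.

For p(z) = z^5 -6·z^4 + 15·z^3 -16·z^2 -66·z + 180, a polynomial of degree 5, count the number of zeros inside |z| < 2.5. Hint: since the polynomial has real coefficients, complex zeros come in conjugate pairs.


The zeros of p are: 3, (1 + 3i), (1 - 3i), 3, -2.
Their magnitudes are: 3, 3.162, 3.162, 3, 2.
Zeros with |z| < R = 2.5: -2.
Count = 1.
By the argument principle, (1/2πi) ∮_{|z|=R} p'(z)/p(z) dz equals exactly this count.

Number of zeros inside |z| < 2.5: 1.


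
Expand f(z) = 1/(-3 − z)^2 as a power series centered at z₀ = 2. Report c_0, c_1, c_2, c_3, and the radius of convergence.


Let w = z − z₀, so z = z₀ + w.
Then -3 − z = -3 − (z₀ + w) = (-3 − z₀) − w = -5 − w.
f(z) = 1/(-5 − w)^2 = (1/(-5)^2) · (1 − w/(-5))^{−2}.
By the binomial series (1−u)^{−2} = Σ_{n≥0} C(n+1, 1) u^n for |u|<1, with u = w/(-5):
  c_n = C(n+1, 1) / (-5)^(n+2).
  c_0 = 1/(-5)^2 = 1/25.
  c_1 = 2/(-5)^3 = -2/125.
  c_2 = 3/(-5)^4 = 3/625.
  c_3 = 4/(-5)^5 = -4/3125.
The series is valid for |w/d| < 1, i.e. |z − z₀| < |d|.
Radius of convergence: R = |-3 − z₀| = |-5| = 5 (distance from z₀ to the singularity z = -3).

c_0 = 1/25, c_1 = -2/125, c_2 = 3/625, c_3 = -4/3125; R = 5.


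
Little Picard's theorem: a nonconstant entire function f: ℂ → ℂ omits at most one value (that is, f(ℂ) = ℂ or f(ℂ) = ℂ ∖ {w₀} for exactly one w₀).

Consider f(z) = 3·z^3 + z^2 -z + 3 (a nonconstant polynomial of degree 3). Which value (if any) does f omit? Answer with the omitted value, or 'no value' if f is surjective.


Little Picard bounds the complement of f(ℂ) to at most one point.
For every w ∈ ℂ, the equation p(z) − w = 0 is a nonconstant polynomial in z and hence has at least one root by the fundamental theorem of algebra. So p is surjective onto ℂ, omitting no value.

Omitted value: no value.


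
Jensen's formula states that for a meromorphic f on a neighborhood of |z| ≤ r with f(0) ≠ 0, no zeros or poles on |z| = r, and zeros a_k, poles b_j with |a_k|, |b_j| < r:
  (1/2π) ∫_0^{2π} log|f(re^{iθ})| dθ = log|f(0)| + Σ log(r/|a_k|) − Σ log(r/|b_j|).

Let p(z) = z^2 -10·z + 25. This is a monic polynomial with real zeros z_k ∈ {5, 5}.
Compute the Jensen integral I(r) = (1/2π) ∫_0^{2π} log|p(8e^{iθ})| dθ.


Zeros: 5, 5; r = 8.
Inside |z| < r: 5, 5. Outside (|z| ≥ r): ∅.
p(0) = 25, so log|p(0)| = log(25) = 3.2189.
Apply Jensen: I(r) = log|p(0)| + Σ_k log(r/|z_k|), summed over zeros inside |z| < r.
  log(r/|z_k|) for z_k = 5: log(8/5) = 0.4700
  log(r/|z_k|) for z_k = 5: log(8/5) = 0.4700
Sum over inside zeros: 0.9400.
I(r) = log|p(0)| + (inside sum) = 3.2189 + 0.9400 = 4.1589.
Closed form (all zeros inside, monic): I(r) = n·log(r) = 2·log(8) = 4.1589. ✓

I(r) ≈ 4.1589.


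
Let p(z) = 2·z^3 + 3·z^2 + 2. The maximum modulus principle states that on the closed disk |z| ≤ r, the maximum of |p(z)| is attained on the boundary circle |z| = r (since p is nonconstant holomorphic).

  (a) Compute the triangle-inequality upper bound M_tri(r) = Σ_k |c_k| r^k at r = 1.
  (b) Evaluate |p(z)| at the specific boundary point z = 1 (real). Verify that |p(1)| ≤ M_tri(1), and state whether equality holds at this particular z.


Coefficients: c_0 = 2, c_1 = 0, c_2 = 3, c_3 = 2. Radius r = 1.
Part (a). Triangle bound: M_tri(r) = Σ_k |c_k| r^k
  = |2|·1^0 + |0|·1^1 + |3|·1^2 + |2|·1^3
  = 2 + 0 + 3 + 2 = 7.
This bounds M(r) := max_{|z|=r} |p(z)| from above; equality holds iff all terms c_k z^k can be made to align in phase at a single z on |z|=r.
Part (b). At z = 1 (real, on the circle |z| = r):
  p(1) = (2)·1^0 + (0)·1^1 + (3)·1^2 + (2)·1^3 = 7.
  |p(1)| = 7.
Since all nonzero coefficients share the same sign, |p(1)| = 7 = M_tri(1); the triangle bound is attained at z = 1, so in fact M(r) = 7.

M_tri(1) = 7; |p(1)| = 7; equality at z=1: yes.


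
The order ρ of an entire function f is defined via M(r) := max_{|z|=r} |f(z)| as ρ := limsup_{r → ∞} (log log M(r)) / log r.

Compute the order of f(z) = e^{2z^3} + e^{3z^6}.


Each summand is entire of order 3 and 6 respectively (as in the single-exponential case). The order of a sum is at most the max of the orders, so ρ ≤ 6. For the lower bound: on |z|=r choose arg z so that 3z^6 is real positive; then |e^{3z^6}| = e^{3r^6} while |e^{2z^3}| ≤ e^{2r^3} = o(e^{3r^6}). So |f| ≥ e^{3r^6}(1 − o(1)) and ρ ≥ 6. Hence ρ = max(3, 6) = 6.
Therefore ρ = 6.

Order ρ = 6.


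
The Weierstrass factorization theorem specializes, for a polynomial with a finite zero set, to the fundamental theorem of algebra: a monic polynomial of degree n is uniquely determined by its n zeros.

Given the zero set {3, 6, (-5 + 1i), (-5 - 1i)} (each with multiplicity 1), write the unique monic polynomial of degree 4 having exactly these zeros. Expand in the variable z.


The polynomial is p(z) = ∏_{α ∈ S} (z − α), where S = {3, 6, (-5 + 1i), (-5 - 1i)}.
Expanding the product yields: p(z) = z^4 + z^3 -46·z^2 -54·z + 468.
Note conjugate pairs combine to real quadratics: (z − (-5+1i))(z − (-5−1i)) = z² + 10z + 26.
The resulting polynomial has degree 4 and real coefficients as required.

p(z) = z^4 + z^3 -46·z^2 -54·z + 468.


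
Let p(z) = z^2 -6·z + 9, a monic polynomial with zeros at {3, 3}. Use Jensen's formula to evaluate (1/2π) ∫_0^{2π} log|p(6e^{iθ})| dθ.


Zeros: 3, 3; r = 6.
Inside |z| < r: 3, 3. Outside (|z| ≥ r): ∅.
p(0) = 9, so log|p(0)| = log(9) = 2.1972.
Apply Jensen: I(r) = log|p(0)| + Σ_k log(r/|z_k|), summed over zeros inside |z| < r.
  log(r/|z_k|) for z_k = 3: log(6/3) = 0.6931
  log(r/|z_k|) for z_k = 3: log(6/3) = 0.6931
Sum over inside zeros: 1.3863.
I(r) = log|p(0)| + (inside sum) = 2.1972 + 1.3863 = 3.5835.
Closed form (all zeros inside, monic): I(r) = n·log(r) = 2·log(6) = 3.5835. ✓

I(r) ≈ 3.5835.


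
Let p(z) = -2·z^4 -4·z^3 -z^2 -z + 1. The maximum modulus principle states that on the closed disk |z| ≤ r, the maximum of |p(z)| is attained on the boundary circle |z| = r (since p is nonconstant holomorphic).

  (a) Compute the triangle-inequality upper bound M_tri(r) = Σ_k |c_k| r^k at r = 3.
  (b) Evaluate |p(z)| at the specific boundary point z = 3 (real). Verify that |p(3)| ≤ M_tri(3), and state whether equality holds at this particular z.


Coefficients: c_0 = 1, c_1 = -1, c_2 = -1, c_3 = -4, c_4 = -2. Radius r = 3.
Part (a). Triangle bound: M_tri(r) = Σ_k |c_k| r^k
  = |1|·3^0 + |-1|·3^1 + |-1|·3^2 + |-4|·3^3 + |-2|·3^4
  = 1 + 3 + 9 + 108 + 162 = 283.
This bounds M(r) := max_{|z|=r} |p(z)| from above; equality holds iff all terms c_k z^k can be made to align in phase at a single z on |z|=r.
Part (b). At z = 3 (real, on the circle |z| = r):
  p(3) = (1)·3^0 + (-1)·3^1 + (-1)·3^2 + (-4)·3^3 + (-2)·3^4 = -281.
  |p(3)| = 281.
Check: |p(3)| = 281 ≤ 283 = M_tri(3). ✓ Equality does not hold at z = 3 (the coefficients have mixed signs, so the terms do not all align in phase there).

M_tri(3) = 283; |p(3)| = 281; equality at z=3: no.


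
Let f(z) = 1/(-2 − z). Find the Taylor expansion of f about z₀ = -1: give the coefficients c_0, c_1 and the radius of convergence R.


Let w = z − z₀, so z = z₀ + w.
Then -2 − z = -2 − (z₀ + w) = (-2 − z₀) − w = -1 − w.
f(z) = 1/(-1 − w) = (1/(-1)) · 1/(1 − w/(-1)) = Σ_{n≥0} w^n / (-1)^(n+1).
So c_n = 1/(-1)^(n+1):
  c_0 = 1/(-1)^1 = -1.
  c_1 = 1/(-1)^2 = 1.
The series is valid for |w/d| < 1, i.e. |z − z₀| < |d|.
Radius of convergence: R = |-2 − z₀| = |-1| = 1 (distance from z₀ to the singularity z = -2).

c_0 = -1, c_1 = 1; R = 1.


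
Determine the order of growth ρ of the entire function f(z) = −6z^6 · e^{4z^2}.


M(r) = max_{|z|=r} |-6|·|z|^6·|e^{4z^2}| = 6·r^6 · e^{4r^2} (the factors attain their maxima compatibly on |z|=r). Then log M(r) = log 6 + 6·log r + 4r^2, dominated by the last term, so log log M(r) ~ 2·log r. The polynomial factor -6z^6 contributes only a log r term and does not affect the order. ρ = 2.
Therefore ρ = 2.

Order ρ = 2.


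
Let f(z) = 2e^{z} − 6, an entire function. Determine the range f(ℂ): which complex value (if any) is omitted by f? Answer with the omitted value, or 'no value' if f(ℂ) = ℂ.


Little Picard bounds the complement of f(ℂ) to at most one point.
e^{z} is never zero on ℂ, so 2·e^{z} takes every value in ℂ ∖ {0}. Adding -6 shifts the range to ℂ ∖ {-6}. Thus f omits exactly the value -6.

Omitted value: -6.


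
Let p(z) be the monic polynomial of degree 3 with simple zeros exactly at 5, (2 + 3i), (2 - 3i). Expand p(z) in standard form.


The polynomial is p(z) = ∏_{α ∈ S} (z − α), where S = {5, (2 + 3i), (2 - 3i)}.
Expanding the product yields: p(z) = z^3 -9·z^2 + 33·z -65.
Note conjugate pairs combine to real quadratics: (z − (2+3i))(z − (2−3i)) = z² − 4z + 13.
The resulting polynomial has degree 3 and real coefficients as required.

p(z) = z^3 -9·z^2 + 33·z -65.


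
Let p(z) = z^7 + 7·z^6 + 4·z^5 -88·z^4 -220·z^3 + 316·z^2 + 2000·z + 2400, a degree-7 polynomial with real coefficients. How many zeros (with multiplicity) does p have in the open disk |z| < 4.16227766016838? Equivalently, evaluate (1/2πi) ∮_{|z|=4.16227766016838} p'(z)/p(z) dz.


The zeros of p are: (-2 + 2i), (-2 - 2i), (3 + 1i), (3 - 1i), (-3 + 1i), (-3 - 1i), -3.
Their magnitudes are: 2.828, 2.828, 3.162, 3.162, 3.162, 3.162, 3.
Zeros with |z| < R = 4.16227766016838: (-2 + 2i), (-2 - 2i), (3 + 1i), (3 - 1i), (-3 + 1i), (-3 - 1i), -3.
Count = 7.
By the argument principle, (1/2πi) ∮_{|z|=R} p'(z)/p(z) dz equals exactly this count.

Number of zeros inside |z| < 4.16227766016838: 7.


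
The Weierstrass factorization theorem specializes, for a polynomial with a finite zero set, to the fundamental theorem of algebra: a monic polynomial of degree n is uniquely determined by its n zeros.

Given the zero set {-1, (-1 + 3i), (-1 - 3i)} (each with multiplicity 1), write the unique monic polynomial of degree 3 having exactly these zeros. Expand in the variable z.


The polynomial is p(z) = ∏_{α ∈ S} (z − α), where S = {-1, (-1 + 3i), (-1 - 3i)}.
Expanding the product yields: p(z) = z^3 + 3·z^2 + 12·z + 10.
Note conjugate pairs combine to real quadratics: (z − (-1+3i))(z − (-1−3i)) = z² + 2z + 10.
The resulting polynomial has degree 3 and real coefficients as required.

p(z) = z^3 + 3·z^2 + 12·z + 10.


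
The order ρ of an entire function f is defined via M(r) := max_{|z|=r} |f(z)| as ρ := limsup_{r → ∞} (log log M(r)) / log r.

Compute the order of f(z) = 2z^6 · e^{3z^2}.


M(r) = max_{|z|=r} |2|·|z|^6·|e^{3z^2}| = 2·r^6 · e^{3r^2} (the factors attain their maxima compatibly on |z|=r). Then log M(r) = log 2 + 6·log r + 3r^2, dominated by the last term, so log log M(r) ~ 2·log r. The polynomial factor 2z^6 contributes only a log r term and does not affect the order. ρ = 2.
Therefore ρ = 2.

Order ρ = 2.


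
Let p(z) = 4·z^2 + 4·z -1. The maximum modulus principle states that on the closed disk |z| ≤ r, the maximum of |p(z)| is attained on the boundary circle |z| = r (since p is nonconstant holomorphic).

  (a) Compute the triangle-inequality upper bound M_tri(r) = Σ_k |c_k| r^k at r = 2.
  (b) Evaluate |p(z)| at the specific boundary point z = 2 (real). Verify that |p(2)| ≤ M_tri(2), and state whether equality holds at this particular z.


Coefficients: c_0 = -1, c_1 = 4, c_2 = 4. Radius r = 2.
Part (a). Triangle bound: M_tri(r) = Σ_k |c_k| r^k
  = |-1|·2^0 + |4|·2^1 + |4|·2^2
  = 1 + 8 + 16 = 25.
This bounds M(r) := max_{|z|=r} |p(z)| from above; equality holds iff all terms c_k z^k can be made to align in phase at a single z on |z|=r.
Part (b). At z = 2 (real, on the circle |z| = r):
  p(2) = (-1)·2^0 + (4)·2^1 + (4)·2^2 = 23.
  |p(2)| = 23.
Check: |p(2)| = 23 ≤ 25 = M_tri(2). ✓ Equality does not hold at z = 2 (the coefficients have mixed signs, so the terms do not all align in phase there).

M_tri(2) = 25; |p(2)| = 23; equality at z=2: no.


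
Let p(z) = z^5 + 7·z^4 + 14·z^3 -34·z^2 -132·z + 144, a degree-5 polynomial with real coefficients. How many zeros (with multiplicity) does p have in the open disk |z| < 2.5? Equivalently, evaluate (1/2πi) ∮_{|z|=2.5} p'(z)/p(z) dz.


The zeros of p are: 1, -4, (-3 + 3i), (-3 - 3i), 2.
Their magnitudes are: 1, 4, 4.243, 4.243, 2.
Zeros with |z| < R = 2.5: 1, 2.
Count = 2.
By the argument principle, (1/2πi) ∮_{|z|=R} p'(z)/p(z) dz equals exactly this count.

Number of zeros inside |z| < 2.5: 2.


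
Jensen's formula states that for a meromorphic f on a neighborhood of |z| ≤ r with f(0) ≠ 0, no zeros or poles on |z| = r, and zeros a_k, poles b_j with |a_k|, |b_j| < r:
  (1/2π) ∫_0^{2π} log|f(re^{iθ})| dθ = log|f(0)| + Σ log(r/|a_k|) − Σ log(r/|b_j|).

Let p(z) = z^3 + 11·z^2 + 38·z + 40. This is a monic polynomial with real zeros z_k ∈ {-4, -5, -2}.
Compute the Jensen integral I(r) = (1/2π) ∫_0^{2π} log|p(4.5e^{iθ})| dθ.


Zeros: -5, -4, -2; r = 4.5.
Inside |z| < r: -4, -2. Outside (|z| ≥ r): -5.
p(0) = 40, so log|p(0)| = log(40) = 3.6889.
Apply Jensen: I(r) = log|p(0)| + Σ_k log(r/|z_k|), summed over zeros inside |z| < r.
  log(r/|z_k|) for z_k = -4: log(4.5/4) = 0.1178
  log(r/|z_k|) for z_k = -2: log(4.5/2) = 0.8109
  Outside zeros (-5) contribute nothing to the Jensen sum.
Sum over inside zeros: 0.9287.
I(r) = log|p(0)| + (inside sum) = 3.6889 + 0.9287 = 4.6176.
Note: since some zeros are outside |z| ≤ r, the simplified n·log(r) form does NOT apply — only the inside zeros contribute.

I(r) ≈ 4.6176.


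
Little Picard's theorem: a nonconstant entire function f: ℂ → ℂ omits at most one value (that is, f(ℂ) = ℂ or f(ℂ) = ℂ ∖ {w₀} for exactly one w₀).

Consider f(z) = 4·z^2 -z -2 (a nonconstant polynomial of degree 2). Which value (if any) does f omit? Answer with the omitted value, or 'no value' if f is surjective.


Little Picard bounds the complement of f(ℂ) to at most one point.
For every w ∈ ℂ, the equation p(z) − w = 0 is a nonconstant polynomial in z and hence has at least one root by the fundamental theorem of algebra. So p is surjective onto ℂ, omitting no value.

Omitted value: no value.


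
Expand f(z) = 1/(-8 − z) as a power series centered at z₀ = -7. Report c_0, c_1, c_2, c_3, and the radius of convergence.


Let w = z − z₀, so z = z₀ + w.
Then -8 − z = -8 − (z₀ + w) = (-8 − z₀) − w = -1 − w.
f(z) = 1/(-1 − w) = (1/(-1)) · 1/(1 − w/(-1)) = Σ_{n≥0} w^n / (-1)^(n+1).
So c_n = 1/(-1)^(n+1):
  c_0 = 1/(-1)^1 = -1.
  c_1 = 1/(-1)^2 = 1.
  c_2 = 1/(-1)^3 = -1.
  c_3 = 1/(-1)^4 = 1.
The series is valid for |w/d| < 1, i.e. |z − z₀| < |d|.
Radius of convergence: R = |-8 − z₀| = |-1| = 1 (distance from z₀ to the singularity z = -8).

c_0 = -1, c_1 = 1, c_2 = -1, c_3 = 1; R = 1.


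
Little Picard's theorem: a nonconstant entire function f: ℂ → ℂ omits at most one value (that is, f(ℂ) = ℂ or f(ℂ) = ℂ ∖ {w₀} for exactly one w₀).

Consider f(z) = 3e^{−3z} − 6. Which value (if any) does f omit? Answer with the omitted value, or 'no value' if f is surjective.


Little Picard bounds the complement of f(ℂ) to at most one point.
e^{−3z} is never zero on ℂ, so 3·e^{−3z} takes every value in ℂ ∖ {0}. Adding -6 shifts the range to ℂ ∖ {-6}. Thus f omits exactly the value -6.

Omitted value: -6.


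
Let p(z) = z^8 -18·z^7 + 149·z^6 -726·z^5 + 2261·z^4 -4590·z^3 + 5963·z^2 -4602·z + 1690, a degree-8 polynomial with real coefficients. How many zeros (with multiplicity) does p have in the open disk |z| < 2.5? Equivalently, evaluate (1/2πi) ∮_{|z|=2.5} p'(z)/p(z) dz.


The zeros of p are: (1 + 1i), (1 - 1i), (3 + 2i), (3 - 2i), (3 + 2i), (3 - 2i), (2 + 1i), (2 - 1i).
Their magnitudes are: 1.414, 1.414, 3.606, 3.606, 3.606, 3.606, 2.236, 2.236.
Zeros with |z| < R = 2.5: (1 + 1i), (1 - 1i), (2 + 1i), (2 - 1i).
Count = 4.
By the argument principle, (1/2πi) ∮_{|z|=R} p'(z)/p(z) dz equals exactly this count.

Number of zeros inside |z| < 2.5: 4.


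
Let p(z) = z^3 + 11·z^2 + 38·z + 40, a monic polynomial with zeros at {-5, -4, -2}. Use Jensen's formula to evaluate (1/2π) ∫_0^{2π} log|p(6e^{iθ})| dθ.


Zeros: -5, -4, -2; r = 6.
Inside |z| < r: -5, -4, -2. Outside (|z| ≥ r): ∅.
p(0) = 40, so log|p(0)| = log(40) = 3.6889.
Apply Jensen: I(r) = log|p(0)| + Σ_k log(r/|z_k|), summed over zeros inside |z| < r.
  log(r/|z_k|) for z_k = -5: log(6/5) = 0.1823
  log(r/|z_k|) for z_k = -4: log(6/4) = 0.4055
  log(r/|z_k|) for z_k = -2: log(6/2) = 1.0986
Sum over inside zeros: 1.6864.
I(r) = log|p(0)| + (inside sum) = 3.6889 + 1.6864 = 5.3753.
Closed form (all zeros inside, monic): I(r) = n·log(r) = 3·log(6) = 5.3753. ✓

I(r) ≈ 5.3753.


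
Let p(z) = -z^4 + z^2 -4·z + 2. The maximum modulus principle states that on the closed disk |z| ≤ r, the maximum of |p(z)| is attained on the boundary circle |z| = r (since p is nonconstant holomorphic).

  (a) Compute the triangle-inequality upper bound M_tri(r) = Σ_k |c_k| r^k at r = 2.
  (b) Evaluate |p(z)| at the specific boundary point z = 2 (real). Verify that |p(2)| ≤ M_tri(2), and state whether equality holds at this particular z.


Coefficients: c_0 = 2, c_1 = -4, c_2 = 1, c_3 = 0, c_4 = -1. Radius r = 2.
Part (a). Triangle bound: M_tri(r) = Σ_k |c_k| r^k
  = |2|·2^0 + |-4|·2^1 + |1|·2^2 + |0|·2^3 + |-1|·2^4
  = 2 + 8 + 4 + 0 + 16 = 30.
This bounds M(r) := max_{|z|=r} |p(z)| from above; equality holds iff all terms c_k z^k can be made to align in phase at a single z on |z|=r.
Part (b). At z = 2 (real, on the circle |z| = r):
  p(2) = (2)·2^0 + (-4)·2^1 + (1)·2^2 + (0)·2^3 + (-1)·2^4 = -18.
  |p(2)| = 18.
Check: |p(2)| = 18 ≤ 30 = M_tri(2). ✓ Equality does not hold at z = 2 (the coefficients have mixed signs, so the terms do not all align in phase there).

M_tri(2) = 30; |p(2)| = 18; equality at z=2: no.


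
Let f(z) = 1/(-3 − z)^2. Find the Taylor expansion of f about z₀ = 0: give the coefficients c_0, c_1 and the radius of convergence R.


Let w = z − z₀, so z = z₀ + w.
Then -3 − z = -3 − (z₀ + w) = (-3 − z₀) − w = -3 − w.
f(z) = 1/(-3 − w)^2 = (1/(-3)^2) · (1 − w/(-3))^{−2}.
By the binomial series (1−u)^{−2} = Σ_{n≥0} C(n+1, 1) u^n for |u|<1, with u = w/(-3):
  c_n = C(n+1, 1) / (-3)^(n+2).
  c_0 = 1/(-3)^2 = 1/9.
  c_1 = 2/(-3)^3 = -2/27.
The series is valid for |w/d| < 1, i.e. |z − z₀| < |d|.
Radius of convergence: R = |-3 − z₀| = |-3| = 3 (distance from z₀ to the singularity z = -3).

c_0 = 1/9, c_1 = -2/27; R = 3.


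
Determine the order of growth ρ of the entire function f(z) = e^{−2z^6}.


|e^{−2z^6}| = e^{Re(-2·z^6) + 0} ≤ e^{2|z|^6 + 0} = e^{2r^6 + 0} on |z| = r, so ρ ≤ 6. Choosing z on |z|=r so that -2·z^6 is real positive (always possible by picking arg z appropriately) gives |f(z)| = e^{2r^6 + 0}, matching the bound. The additive constant 0 does not affect log log M(r) ~ 6·log r. Hence ρ = 6.
Therefore ρ = 6.

Order ρ = 6.


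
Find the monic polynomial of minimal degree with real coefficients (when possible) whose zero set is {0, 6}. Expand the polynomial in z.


The polynomial is p(z) = ∏_{α ∈ S} (z − α), where S = {0, 6}.
Expanding the product yields: p(z) = z^2 -6·z.
The resulting polynomial has degree 2 and real coefficients as required.

p(z) = z^2 -6·z.


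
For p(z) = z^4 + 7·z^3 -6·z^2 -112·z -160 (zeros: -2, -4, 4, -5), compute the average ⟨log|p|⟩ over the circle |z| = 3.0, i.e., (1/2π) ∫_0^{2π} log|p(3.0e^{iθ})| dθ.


Zeros: -5, -4, -2, 4; r = 3.0.
Inside |z| < r: -2. Outside (|z| ≥ r): -5, -4, 4.
p(0) = -160, so log|p(0)| = log(160) = 5.0752.
Apply Jensen: I(r) = log|p(0)| + Σ_k log(r/|z_k|), summed over zeros inside |z| < r.
  log(r/|z_k|) for z_k = -2: log(3.0/2) = 0.4055
  Outside zeros (-5, -4, 4) contribute nothing to the Jensen sum.
Sum over inside zeros: 0.4055.
I(r) = log|p(0)| + (inside sum) = 5.0752 + 0.4055 = 5.4806.
Note: since some zeros are outside |z| ≤ r, the simplified n·log(r) form does NOT apply — only the inside zeros contribute.

I(r) ≈ 5.4806.


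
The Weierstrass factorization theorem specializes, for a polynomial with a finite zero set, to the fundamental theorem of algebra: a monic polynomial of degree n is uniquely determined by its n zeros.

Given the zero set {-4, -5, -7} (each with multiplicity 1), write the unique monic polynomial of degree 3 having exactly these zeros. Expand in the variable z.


The polynomial is p(z) = ∏_{α ∈ S} (z − α), where S = {-4, -5, -7}.
Expanding the product yields: p(z) = z^3 + 16·z^2 + 83·z + 140.
The resulting polynomial has degree 3 and real coefficients as required.

p(z) = z^3 + 16·z^2 + 83·z + 140.


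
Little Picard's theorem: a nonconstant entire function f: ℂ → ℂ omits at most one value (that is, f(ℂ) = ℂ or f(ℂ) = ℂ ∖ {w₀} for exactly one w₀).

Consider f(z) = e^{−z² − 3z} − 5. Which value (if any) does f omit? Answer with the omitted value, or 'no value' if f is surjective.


Little Picard bounds the complement of f(ℂ) to at most one point.
The exponent g(z) = −z² − 3z is a nonconstant polynomial, hence surjective onto ℂ. So e^{g(z)} takes every value in {e^w : w ∈ ℂ} = ℂ ∖ {0}. Adding -5 shifts the range to ℂ ∖ {-5}. f omits exactly -5.

Omitted value: -5.


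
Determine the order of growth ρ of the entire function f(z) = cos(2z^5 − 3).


Write cos(w) = (e^{iw} ± e^{−iw})/(2 or 2i), so |cos(w)| ≤ e^{|w|}. With w = 2z^5 − 3, |w| ≤ 2r^5 + 3 on |z|=r, giving M(r) ≤ e^{2r^5 + 3} and ρ ≤ 5. For the lower bound, choose z on |z|=r with 2z^5 purely imaginary of modulus 2r^5; then |cos(2z^5 − 3)| grows like e^{2r^5}/2, so ρ ≥ 5. Hence ρ = 5.
Therefore ρ = 5.

Order ρ = 5.


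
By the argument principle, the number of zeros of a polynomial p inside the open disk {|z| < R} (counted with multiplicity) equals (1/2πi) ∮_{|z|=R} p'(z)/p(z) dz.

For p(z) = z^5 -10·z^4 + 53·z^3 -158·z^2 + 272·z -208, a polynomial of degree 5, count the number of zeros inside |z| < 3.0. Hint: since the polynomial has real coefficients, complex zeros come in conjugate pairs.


The zeros of p are: (2 + 3i), (2 - 3i), 2, (2 + 2i), (2 - 2i).
Their magnitudes are: 3.606, 3.606, 2, 2.828, 2.828.
Zeros with |z| < R = 3.0: 2, (2 + 2i), (2 - 2i).
Count = 3.
By the argument principle, (1/2πi) ∮_{|z|=R} p'(z)/p(z) dz equals exactly this count.

Number of zeros inside |z| < 3.0: 3.


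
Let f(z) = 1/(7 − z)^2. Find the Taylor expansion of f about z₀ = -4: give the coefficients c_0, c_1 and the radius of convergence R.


Let w = z − z₀, so z = z₀ + w.
Then 7 − z = 7 − (z₀ + w) = (7 − z₀) − w = 11 − w.
f(z) = 1/(11 − w)^2 = (1/(11)^2) · (1 − w/(11))^{−2}.
By the binomial series (1−u)^{−2} = Σ_{n≥0} C(n+1, 1) u^n for |u|<1, with u = w/(11):
  c_n = C(n+1, 1) / (11)^(n+2).
  c_0 = 1/(11)^2 = 1/121.
  c_1 = 2/(11)^3 = 2/1331.
The series is valid for |w/d| < 1, i.e. |z − z₀| < |d|.
Radius of convergence: R = |7 − z₀| = |11| = 11 (distance from z₀ to the singularity z = 7).

c_0 = 1/121, c_1 = 2/1331; R = 11.


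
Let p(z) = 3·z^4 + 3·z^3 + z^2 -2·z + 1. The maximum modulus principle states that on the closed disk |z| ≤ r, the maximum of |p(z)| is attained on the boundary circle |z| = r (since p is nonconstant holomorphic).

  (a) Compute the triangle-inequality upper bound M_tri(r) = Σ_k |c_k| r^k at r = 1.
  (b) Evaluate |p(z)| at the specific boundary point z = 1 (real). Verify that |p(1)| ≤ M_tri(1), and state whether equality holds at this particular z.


Coefficients: c_0 = 1, c_1 = -2, c_2 = 1, c_3 = 3, c_4 = 3. Radius r = 1.
Part (a). Triangle bound: M_tri(r) = Σ_k |c_k| r^k
  = |1|·1^0 + |-2|·1^1 + |1|·1^2 + |3|·1^3 + |3|·1^4
  = 1 + 2 + 1 + 3 + 3 = 10.
This bounds M(r) := max_{|z|=r} |p(z)| from above; equality holds iff all terms c_k z^k can be made to align in phase at a single z on |z|=r.
Part (b). At z = 1 (real, on the circle |z| = r):
  p(1) = (1)·1^0 + (-2)·1^1 + (1)·1^2 + (3)·1^3 + (3)·1^4 = 6.
  |p(1)| = 6.
Check: |p(1)| = 6 ≤ 10 = M_tri(1). ✓ Equality does not hold at z = 1 (the coefficients have mixed signs, so the terms do not all align in phase there).

M_tri(1) = 10; |p(1)| = 6; equality at z=1: no.


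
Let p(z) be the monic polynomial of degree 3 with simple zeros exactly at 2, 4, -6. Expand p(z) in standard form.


The polynomial is p(z) = ∏_{α ∈ S} (z − α), where S = {2, 4, -6}.
Expanding the product yields: p(z) = z^3 -28·z + 48.
The resulting polynomial has degree 3 and real coefficients as required.

p(z) = z^3 -28·z + 48.


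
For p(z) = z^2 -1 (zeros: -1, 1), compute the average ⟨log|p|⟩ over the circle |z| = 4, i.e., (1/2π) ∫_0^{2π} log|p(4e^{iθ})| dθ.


Zeros: -1, 1; r = 4.
Inside |z| < r: -1, 1. Outside (|z| ≥ r): ∅.
p(0) = -1, so log|p(0)| = log(1) = 0.0000.
Apply Jensen: I(r) = log|p(0)| + Σ_k log(r/|z_k|), summed over zeros inside |z| < r.
  log(r/|z_k|) for z_k = -1: log(4/1) = 1.3863
  log(r/|z_k|) for z_k = 1: log(4/1) = 1.3863
Sum over inside zeros: 2.7726.
I(r) = log|p(0)| + (inside sum) = 0.0000 + 2.7726 = 2.7726.
Closed form (all zeros inside, monic): I(r) = n·log(r) = 2·log(4) = 2.7726. ✓

I(r) ≈ 2.7726.


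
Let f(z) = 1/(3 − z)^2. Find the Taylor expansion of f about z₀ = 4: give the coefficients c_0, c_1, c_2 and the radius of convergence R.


Let w = z − z₀, so z = z₀ + w.
Then 3 − z = 3 − (z₀ + w) = (3 − z₀) − w = -1 − w.
f(z) = 1/(-1 − w)^2 = (1/(-1)^2) · (1 − w/(-1))^{−2}.
By the binomial series (1−u)^{−2} = Σ_{n≥0} C(n+1, 1) u^n for |u|<1, with u = w/(-1):
  c_n = C(n+1, 1) / (-1)^(n+2).
  c_0 = 1/(-1)^2 = 1.
  c_1 = 2/(-1)^3 = -2.
  c_2 = 3/(-1)^4 = 3.
The series is valid for |w/d| < 1, i.e. |z − z₀| < |d|.
Radius of convergence: R = |3 − z₀| = |-1| = 1 (distance from z₀ to the singularity z = 3).

c_0 = 1, c_1 = -2, c_2 = 3; R = 1.


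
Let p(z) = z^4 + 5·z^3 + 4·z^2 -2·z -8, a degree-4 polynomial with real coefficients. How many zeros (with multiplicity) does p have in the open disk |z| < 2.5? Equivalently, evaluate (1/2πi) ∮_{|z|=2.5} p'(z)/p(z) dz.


The zeros of p are: -4, 1, (-1 + 1i), (-1 - 1i).
Their magnitudes are: 4, 1, 1.414, 1.414.
Zeros with |z| < R = 2.5: 1, (-1 + 1i), (-1 - 1i).
Count = 3.
By the argument principle, (1/2πi) ∮_{|z|=R} p'(z)/p(z) dz equals exactly this count.

Number of zeros inside |z| < 2.5: 3.


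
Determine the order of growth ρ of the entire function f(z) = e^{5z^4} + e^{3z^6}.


Each summand is entire of order 4 and 6 respectively (as in the single-exponential case). The order of a sum is at most the max of the orders, so ρ ≤ 6. For the lower bound: on |z|=r choose arg z so that 3z^6 is real positive; then |e^{3z^6}| = e^{3r^6} while |e^{5z^4}| ≤ e^{5r^4} = o(e^{3r^6}). So |f| ≥ e^{3r^6}(1 − o(1)) and ρ ≥ 6. Hence ρ = max(4, 6) = 6.
Therefore ρ = 6.

Order ρ = 6.


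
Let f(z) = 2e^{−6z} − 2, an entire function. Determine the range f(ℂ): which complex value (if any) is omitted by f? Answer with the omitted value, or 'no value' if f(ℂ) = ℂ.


Little Picard bounds the complement of f(ℂ) to at most one point.
e^{−6z} is never zero on ℂ, so 2·e^{−6z} takes every value in ℂ ∖ {0}. Adding -2 shifts the range to ℂ ∖ {-2}. Thus f omits exactly the value -2.

Omitted value: -2.


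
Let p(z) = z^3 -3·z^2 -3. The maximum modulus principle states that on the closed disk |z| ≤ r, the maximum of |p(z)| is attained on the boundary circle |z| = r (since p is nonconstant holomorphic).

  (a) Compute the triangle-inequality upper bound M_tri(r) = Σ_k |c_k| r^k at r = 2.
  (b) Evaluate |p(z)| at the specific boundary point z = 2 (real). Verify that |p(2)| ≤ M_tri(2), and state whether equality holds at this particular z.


Coefficients: c_0 = -3, c_1 = 0, c_2 = -3, c_3 = 1. Radius r = 2.
Part (a). Triangle bound: M_tri(r) = Σ_k |c_k| r^k
  = |-3|·2^0 + |0|·2^1 + |-3|·2^2 + |1|·2^3
  = 3 + 0 + 12 + 8 = 23.
This bounds M(r) := max_{|z|=r} |p(z)| from above; equality holds iff all terms c_k z^k can be made to align in phase at a single z on |z|=r.
Part (b). At z = 2 (real, on the circle |z| = r):
  p(2) = (-3)·2^0 + (0)·2^1 + (-3)·2^2 + (1)·2^3 = -7.
  |p(2)| = 7.
Check: |p(2)| = 7 ≤ 23 = M_tri(2). ✓ Equality does not hold at z = 2 (the coefficients have mixed signs, so the terms do not all align in phase there).

M_tri(2) = 23; |p(2)| = 7; equality at z=2: no.


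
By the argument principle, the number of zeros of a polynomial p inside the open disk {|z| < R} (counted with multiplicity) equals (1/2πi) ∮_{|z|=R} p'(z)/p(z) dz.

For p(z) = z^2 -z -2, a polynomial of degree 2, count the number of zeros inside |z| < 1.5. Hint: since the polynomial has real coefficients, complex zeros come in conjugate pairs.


The zeros of p are: 2, -1.
Their magnitudes are: 2, 1.
Zeros with |z| < R = 1.5: -1.
Count = 1.
By the argument principle, (1/2πi) ∮_{|z|=R} p'(z)/p(z) dz equals exactly this count.

Number of zeros inside |z| < 1.5: 1.


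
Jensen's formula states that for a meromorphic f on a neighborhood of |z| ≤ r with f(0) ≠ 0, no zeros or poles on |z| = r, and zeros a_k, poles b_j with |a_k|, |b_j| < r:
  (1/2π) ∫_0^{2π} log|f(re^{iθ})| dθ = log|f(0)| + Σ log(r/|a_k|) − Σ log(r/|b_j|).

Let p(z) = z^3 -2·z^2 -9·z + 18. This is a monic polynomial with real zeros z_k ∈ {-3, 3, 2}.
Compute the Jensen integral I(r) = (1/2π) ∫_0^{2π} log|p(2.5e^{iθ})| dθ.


Zeros: -3, 2, 3; r = 2.5.
Inside |z| < r: 2. Outside (|z| ≥ r): -3, 3.
p(0) = 18, so log|p(0)| = log(18) = 2.8904.
Apply Jensen: I(r) = log|p(0)| + Σ_k log(r/|z_k|), summed over zeros inside |z| < r.
  log(r/|z_k|) for z_k = 2: log(2.5/2) = 0.2231
  Outside zeros (-3, 3) contribute nothing to the Jensen sum.
Sum over inside zeros: 0.2231.
I(r) = log|p(0)| + (inside sum) = 2.8904 + 0.2231 = 3.1135.
Note: since some zeros are outside |z| ≤ r, the simplified n·log(r) form does NOT apply — only the inside zeros contribute.

I(r) ≈ 3.1135.


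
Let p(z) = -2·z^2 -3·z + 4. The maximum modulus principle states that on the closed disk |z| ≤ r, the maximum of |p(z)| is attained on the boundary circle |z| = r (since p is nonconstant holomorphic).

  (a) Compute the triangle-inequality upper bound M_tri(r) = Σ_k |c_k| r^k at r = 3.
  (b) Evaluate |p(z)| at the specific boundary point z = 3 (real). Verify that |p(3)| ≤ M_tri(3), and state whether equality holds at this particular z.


Coefficients: c_0 = 4, c_1 = -3, c_2 = -2. Radius r = 3.
Part (a). Triangle bound: M_tri(r) = Σ_k |c_k| r^k
  = |4|·3^0 + |-3|·3^1 + |-2|·3^2
  = 4 + 9 + 18 = 31.
This bounds M(r) := max_{|z|=r} |p(z)| from above; equality holds iff all terms c_k z^k can be made to align in phase at a single z on |z|=r.
Part (b). At z = 3 (real, on the circle |z| = r):
  p(3) = (4)·3^0 + (-3)·3^1 + (-2)·3^2 = -23.
  |p(3)| = 23.
Check: |p(3)| = 23 ≤ 31 = M_tri(3). ✓ Equality does not hold at z = 3 (the coefficients have mixed signs, so the terms do not all align in phase there).

M_tri(3) = 31; |p(3)| = 23; equality at z=3: no.


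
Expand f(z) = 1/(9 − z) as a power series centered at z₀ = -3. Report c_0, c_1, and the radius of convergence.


Let w = z − z₀, so z = z₀ + w.
Then 9 − z = 9 − (z₀ + w) = (9 − z₀) − w = 12 − w.
f(z) = 1/(12 − w) = (1/(12)) · 1/(1 − w/(12)) = Σ_{n≥0} w^n / (12)^(n+1).
So c_n = 1/(12)^(n+1):
  c_0 = 1/(12)^1 = 1/12.
  c_1 = 1/(12)^2 = 1/144.
The series is valid for |w/d| < 1, i.e. |z − z₀| < |d|.
Radius of convergence: R = |9 − z₀| = |12| = 12 (distance from z₀ to the singularity z = 9).

c_0 = 1/12, c_1 = 1/144; R = 12.


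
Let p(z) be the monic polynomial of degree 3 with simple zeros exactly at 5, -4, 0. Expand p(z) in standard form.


The polynomial is p(z) = ∏_{α ∈ S} (z − α), where S = {5, -4, 0}.
Expanding the product yields: p(z) = z^3 -z^2 -20·z.
The resulting polynomial has degree 3 and real coefficients as required.

p(z) = z^3 -z^2 -20·z.


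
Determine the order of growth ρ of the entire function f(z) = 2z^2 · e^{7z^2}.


M(r) = max_{|z|=r} |2|·|z|^2·|e^{7z^2}| = 2·r^2 · e^{7r^2} (the factors attain their maxima compatibly on |z|=r). Then log M(r) = log 2 + 2·log r + 7r^2, dominated by the last term, so log log M(r) ~ 2·log r. The polynomial factor 2z^2 contributes only a log r term and does not affect the order. ρ = 2.
Therefore ρ = 2.

Order ρ = 2.


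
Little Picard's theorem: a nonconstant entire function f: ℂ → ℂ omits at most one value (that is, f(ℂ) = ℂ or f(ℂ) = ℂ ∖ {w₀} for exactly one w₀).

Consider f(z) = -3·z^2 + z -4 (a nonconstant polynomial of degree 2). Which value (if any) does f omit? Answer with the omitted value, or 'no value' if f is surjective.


Little Picard bounds the complement of f(ℂ) to at most one point.
For every w ∈ ℂ, the equation p(z) − w = 0 is a nonconstant polynomial in z and hence has at least one root by the fundamental theorem of algebra. So p is surjective onto ℂ, omitting no value.

Omitted value: no value.


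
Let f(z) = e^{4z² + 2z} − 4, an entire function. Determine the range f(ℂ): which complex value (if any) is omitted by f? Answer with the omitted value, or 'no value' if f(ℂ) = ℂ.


Little Picard bounds the complement of f(ℂ) to at most one point.
The exponent g(z) = 4z² + 2z is a nonconstant polynomial, hence surjective onto ℂ. So e^{g(z)} takes every value in {e^w : w ∈ ℂ} = ℂ ∖ {0}. Adding -4 shifts the range to ℂ ∖ {-4}. f omits exactly -4.

Omitted value: -4.


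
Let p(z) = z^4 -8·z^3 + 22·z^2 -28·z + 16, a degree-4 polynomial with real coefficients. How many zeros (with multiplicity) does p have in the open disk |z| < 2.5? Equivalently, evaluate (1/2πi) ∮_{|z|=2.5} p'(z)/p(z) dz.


The zeros of p are: (1 + 1i), (1 - 1i), 2, 4.
Their magnitudes are: 1.414, 1.414, 2, 4.
Zeros with |z| < R = 2.5: (1 + 1i), (1 - 1i), 2.
Count = 3.
By the argument principle, (1/2πi) ∮_{|z|=R} p'(z)/p(z) dz equals exactly this count.

Number of zeros inside |z| < 2.5: 3.


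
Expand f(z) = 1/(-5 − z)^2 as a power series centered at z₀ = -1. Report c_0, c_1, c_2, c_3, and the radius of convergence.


Let w = z − z₀, so z = z₀ + w.
Then -5 − z = -5 − (z₀ + w) = (-5 − z₀) − w = -4 − w.
f(z) = 1/(-4 − w)^2 = (1/(-4)^2) · (1 − w/(-4))^{−2}.
By the binomial series (1−u)^{−2} = Σ_{n≥0} C(n+1, 1) u^n for |u|<1, with u = w/(-4):
  c_n = C(n+1, 1) / (-4)^(n+2).
  c_0 = 1/(-4)^2 = 1/16.
  c_1 = 2/(-4)^3 = -1/32.
  c_2 = 3/(-4)^4 = 3/256.
  c_3 = 4/(-4)^5 = -1/256.
The series is valid for |w/d| < 1, i.e. |z − z₀| < |d|.
Radius of convergence: R = |-5 − z₀| = |-4| = 4 (distance from z₀ to the singularity z = -5).

c_0 = 1/16, c_1 = -1/32, c_2 = 3/256, c_3 = -1/256; R = 4.


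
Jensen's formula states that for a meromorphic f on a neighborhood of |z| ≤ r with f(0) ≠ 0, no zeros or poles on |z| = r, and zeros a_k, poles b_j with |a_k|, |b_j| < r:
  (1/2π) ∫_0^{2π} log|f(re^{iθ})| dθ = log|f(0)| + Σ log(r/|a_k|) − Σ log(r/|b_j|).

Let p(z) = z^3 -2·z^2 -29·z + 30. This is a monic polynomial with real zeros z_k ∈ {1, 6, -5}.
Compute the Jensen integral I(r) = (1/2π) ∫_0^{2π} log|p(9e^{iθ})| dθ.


Zeros: -5, 1, 6; r = 9.
Inside |z| < r: -5, 1, 6. Outside (|z| ≥ r): ∅.
p(0) = 30, so log|p(0)| = log(30) = 3.4012.
Apply Jensen: I(r) = log|p(0)| + Σ_k log(r/|z_k|), summed over zeros inside |z| < r.
  log(r/|z_k|) for z_k = 1: log(9/1) = 2.1972
  log(r/|z_k|) for z_k = 6: log(9/6) = 0.4055
  log(r/|z_k|) for z_k = -5: log(9/5) = 0.5878
Sum over inside zeros: 3.1905.
I(r) = log|p(0)| + (inside sum) = 3.4012 + 3.1905 = 6.5917.
Closed form (all zeros inside, monic): I(r) = n·log(r) = 3·log(9) = 6.5917. ✓

I(r) ≈ 6.5917.


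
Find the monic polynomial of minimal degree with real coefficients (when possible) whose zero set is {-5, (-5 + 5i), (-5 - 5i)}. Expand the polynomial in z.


The polynomial is p(z) = ∏_{α ∈ S} (z − α), where S = {-5, (-5 + 5i), (-5 - 5i)}.
Expanding the product yields: p(z) = z^3 + 15·z^2 + 100·z + 250.
Note conjugate pairs combine to real quadratics: (z − (-5+5i))(z − (-5−5i)) = z² + 10z + 50.
The resulting polynomial has degree 3 and real coefficients as required.

p(z) = z^3 + 15·z^2 + 100·z + 250.


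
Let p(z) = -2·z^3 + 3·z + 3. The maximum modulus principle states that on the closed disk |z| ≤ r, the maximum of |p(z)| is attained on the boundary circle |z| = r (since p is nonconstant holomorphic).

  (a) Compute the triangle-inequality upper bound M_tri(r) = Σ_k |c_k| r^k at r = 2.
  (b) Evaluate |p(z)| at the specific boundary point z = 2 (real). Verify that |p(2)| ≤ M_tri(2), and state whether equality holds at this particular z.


Coefficients: c_0 = 3, c_1 = 3, c_2 = 0, c_3 = -2. Radius r = 2.
Part (a). Triangle bound: M_tri(r) = Σ_k |c_k| r^k
  = |3|·2^0 + |3|·2^1 + |0|·2^2 + |-2|·2^3
  = 3 + 6 + 0 + 16 = 25.
This bounds M(r) := max_{|z|=r} |p(z)| from above; equality holds iff all terms c_k z^k can be made to align in phase at a single z on |z|=r.
Part (b). At z = 2 (real, on the circle |z| = r):
  p(2) = (3)·2^0 + (3)·2^1 + (0)·2^2 + (-2)·2^3 = -7.
  |p(2)| = 7.
Check: |p(2)| = 7 ≤ 25 = M_tri(2). ✓ Equality does not hold at z = 2 (the coefficients have mixed signs, so the terms do not all align in phase there).

M_tri(2) = 25; |p(2)| = 7; equality at z=2: no.


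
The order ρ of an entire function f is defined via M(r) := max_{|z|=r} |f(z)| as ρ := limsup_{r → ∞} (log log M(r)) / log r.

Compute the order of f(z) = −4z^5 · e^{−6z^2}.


M(r) = max_{|z|=r} |-4|·|z|^5·|e^{−6z^2}| = 4·r^5 · e^{6r^2} (the factors attain their maxima compatibly on |z|=r). Then log M(r) = log 4 + 5·log r + 6r^2, dominated by the last term, so log log M(r) ~ 2·log r. The polynomial factor -4z^5 contributes only a log r term and does not affect the order. ρ = 2.
Therefore ρ = 2.

Order ρ = 2.


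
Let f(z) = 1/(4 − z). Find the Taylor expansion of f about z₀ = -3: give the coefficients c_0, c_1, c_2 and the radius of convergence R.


Let w = z − z₀, so z = z₀ + w.
Then 4 − z = 4 − (z₀ + w) = (4 − z₀) − w = 7 − w.
f(z) = 1/(7 − w) = (1/(7)) · 1/(1 − w/(7)) = Σ_{n≥0} w^n / (7)^(n+1).
So c_n = 1/(7)^(n+1):
  c_0 = 1/(7)^1 = 1/7.
  c_1 = 1/(7)^2 = 1/49.
  c_2 = 1/(7)^3 = 1/343.
The series is valid for |w/d| < 1, i.e. |z − z₀| < |d|.
Radius of convergence: R = |4 − z₀| = |7| = 7 (distance from z₀ to the singularity z = 4).

c_0 = 1/7, c_1 = 1/49, c_2 = 1/343; R = 7.


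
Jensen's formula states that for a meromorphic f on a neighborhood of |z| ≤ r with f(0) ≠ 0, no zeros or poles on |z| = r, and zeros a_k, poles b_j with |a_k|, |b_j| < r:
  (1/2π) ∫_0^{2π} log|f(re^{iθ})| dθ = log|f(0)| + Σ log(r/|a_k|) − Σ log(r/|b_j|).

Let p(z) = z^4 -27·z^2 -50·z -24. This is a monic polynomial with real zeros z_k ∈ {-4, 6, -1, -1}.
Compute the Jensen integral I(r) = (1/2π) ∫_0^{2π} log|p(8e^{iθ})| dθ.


Zeros: -4, -1, -1, 6; r = 8.
Inside |z| < r: -4, -1, -1, 6. Outside (|z| ≥ r): ∅.
p(0) = -24, so log|p(0)| = log(24) = 3.1781.
Apply Jensen: I(r) = log|p(0)| + Σ_k log(r/|z_k|), summed over zeros inside |z| < r.
  log(r/|z_k|) for z_k = -4: log(8/4) = 0.6931
  log(r/|z_k|) for z_k = 6: log(8/6) = 0.2877
  log(r/|z_k|) for z_k = -1: log(8/1) = 2.0794
  log(r/|z_k|) for z_k = -1: log(8/1) = 2.0794
Sum over inside zeros: 5.1397.
I(r) = log|p(0)| + (inside sum) = 3.1781 + 5.1397 = 8.3178.
Closed form (all zeros inside, monic): I(r) = n·log(r) = 4·log(8) = 8.3178. ✓

I(r) ≈ 8.3178.
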